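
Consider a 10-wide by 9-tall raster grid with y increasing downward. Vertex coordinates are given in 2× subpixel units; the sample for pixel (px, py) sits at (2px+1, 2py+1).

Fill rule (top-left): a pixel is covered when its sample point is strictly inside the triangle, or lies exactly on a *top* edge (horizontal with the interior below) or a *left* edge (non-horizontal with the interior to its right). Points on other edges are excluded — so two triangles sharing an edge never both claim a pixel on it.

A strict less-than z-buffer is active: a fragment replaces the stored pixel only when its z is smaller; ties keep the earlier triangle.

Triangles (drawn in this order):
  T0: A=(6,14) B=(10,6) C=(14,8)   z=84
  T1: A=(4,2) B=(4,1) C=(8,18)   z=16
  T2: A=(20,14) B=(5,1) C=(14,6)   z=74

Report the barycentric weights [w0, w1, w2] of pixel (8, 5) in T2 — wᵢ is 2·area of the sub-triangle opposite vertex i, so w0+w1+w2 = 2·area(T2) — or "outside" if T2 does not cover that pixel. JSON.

T0:
  2·area = 40
  edge (6, 14)→(10, 6): d=(4,-8) top-left  bias=+0
  edge (10, 6)→(14, 8): d=(4,2) right/bottom  bias=-1
  edge (14, 8)→(6, 14): d=(-8,6) right/bottom  bias=-1
    (5,3)@(11, 7): e=[12,2,26] → █
    (6,3)@(13, 7): e=[28,-2,14] → ·
    (4,4)@(9, 9): e=[4,14,22] → █
    (6,4)@(13, 9): e=[36,6,-2] → ·
    (4,5)@(9, 11): e=[12,22,6] → █
    (5,5)@(11, 11): e=[28,18,-6] → ·
    (3,6)@(7, 13): e=[4,34,2] → █
    (4,6)@(9, 13): e=[20,30,-10] → ·
    (3,7)@(7, 15): e=[12,42,-14] → ·
  covered (5 px):
    · · · · · · · · · ·
    · · · · · · · · · ·
    · · · · · · · · · ·
    · · · · · █ · · · ·
    · · · · █ █ · · · ·
    · · · · █ · · · · ·
    · · · █ · · · · · ·
    · · · · · · · · · ·
    · · · · · · · · · ·
T1:
  2·area = 4
  edge (4, 2)→(4, 1): d=(0,-1) top-left  bias=+0
  edge (4, 1)→(8, 18): d=(4,17) right/bottom  bias=-1
  edge (8, 18)→(4, 2): d=(-4,-16) top-left  bias=+0
  covered (0 px):
    · · · · · · · · · ·
    · · · · · · · · · ·
    · · · · · · · · · ·
    · · · · · · · · · ·
    · · · · · · · · · ·
    · · · · · · · · · ·
    · · · · · · · · · ·
    · · · · · · · · · ·
    · · · · · · · · · ·
T2:
  2·area = 42
  edge (20, 14)→(5, 1): d=(-15,-13) top-left  bias=+0
  edge (5, 1)→(14, 6): d=(9,5) right/bottom  bias=-1
  edge (14, 6)→(20, 14): d=(6,8) right/bottom  bias=-1
    (2,0)@(5, 1): e=[0,0,42] → ·  [on edge]
    (5,2)@(11, 5): e=[18,6,18] → █
    (6,2)@(13, 5): e=[44,-4,2] → ·
    (5,3)@(11, 7): e=[-12,24,30] → ·
    (6,3)@(13, 7): e=[14,14,14] → █
    (7,3)@(15, 7): e=[40,4,-2] → ·
    (6,4)@(13, 9): e=[-16,32,26] → ·
    (7,4)@(15, 9): e=[10,22,10] → █
    (8,4)@(17, 9): e=[36,12,-6] → ·
    (7,5)@(15, 11): e=[-20,40,22] → ·
    (8,5)@(17, 11): e=[6,30,6] → █
    (9,5)@(19, 11): e=[32,20,-10] → ·
  covered (5 px):
    · · · · · · · · · ·
    · · · · · · · · · ·
    · · · · · █ · · · ·
    · · · · · · █ · · ·
    · · · · · · · █ · ·
    · · · · · · · · █ ·
    · · · · · · · · · █
    · · · · · · · · · ·
    · · · · · · · · · ·

Final: [30,6,6]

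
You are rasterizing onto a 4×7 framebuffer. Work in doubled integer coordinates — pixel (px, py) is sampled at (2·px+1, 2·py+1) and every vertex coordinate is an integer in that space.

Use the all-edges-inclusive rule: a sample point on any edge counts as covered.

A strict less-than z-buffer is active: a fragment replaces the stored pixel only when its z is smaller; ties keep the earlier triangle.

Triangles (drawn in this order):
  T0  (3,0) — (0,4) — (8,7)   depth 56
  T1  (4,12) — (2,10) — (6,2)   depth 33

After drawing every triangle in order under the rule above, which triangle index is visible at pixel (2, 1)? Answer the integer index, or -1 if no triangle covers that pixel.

T0:
  2·area = 41  (B↔C swapped to make it positive)
  edge (3, 0)→(8, 7): d=(5,7) inclusive
  edge (8, 7)→(0, 4): d=(-8,-3) inclusive
  edge (0, 4)→(3, 0): d=(3,-4) inclusive
    (1,0)@(3, 1): e=[5,33,3] → █
    (2,0)@(5, 1): e=[-9,39,11] → ·
    (0,1)@(1, 3): e=[29,11,1] → █
    (2,1)@(5, 3): e=[1,23,17] → █
    (3,1)@(7, 3): e=[-13,29,25] → ·
    (0,2)@(1, 5): e=[39,-5,7] → ·
    (1,2)@(3, 5): e=[25,1,15] → █
    (3,2)@(7, 5): e=[-3,13,31] → ·
    (1,3)@(3, 7): e=[35,-15,21] → ·
    (2,3)@(5, 7): e=[21,-9,29] → ·
  covered (6 px):
    · █ · ·
    █ █ █ ·
    · █ █ ·
    · · · ·
    · · · ·
    · · · ·
    · · · ·
T1:
  2·area = 24
  edge (4, 12)→(2, 10): d=(-2,-2) inclusive
  edge (2, 10)→(6, 2): d=(4,-8) inclusive
  edge (6, 2)→(4, 12): d=(-2,10) inclusive
    (2,2)@(5, 5): e=[16,4,4] → █
    (3,2)@(7, 5): e=[20,20,-16] → ·
    (2,3)@(5, 7): e=[12,12,0] → █  [on edge]
    (3,3)@(7, 7): e=[16,28,-20] → ·
    (0,4)@(1, 9): e=[0,-12,36] → ·  [on edge]
    (1,4)@(3, 9): e=[4,4,16] → █
    (2,4)@(5, 9): e=[8,20,-4] → ·
    (1,5)@(3, 11): e=[0,12,12] → █  [on edge]
    (2,5)@(5, 11): e=[4,28,-8] → ·
    (1,6)@(3, 13): e=[-4,20,8] → ·
    (2,6)@(5, 13): e=[0,36,-12] → ·  [on edge]
  covered (4 px):
    · · · ·
    · · · ·
    · · █ ·
    · · █ ·
    · █ · ·
    · █ · ·
    · · · ·

Z-buffer (winner per pixel, '.' = empty):
  . 0 . .
  0 0 0 .
  . 0 1 .
  . . 1 .
  . 1 . .
  . 1 . .
  . . . .

Final: 0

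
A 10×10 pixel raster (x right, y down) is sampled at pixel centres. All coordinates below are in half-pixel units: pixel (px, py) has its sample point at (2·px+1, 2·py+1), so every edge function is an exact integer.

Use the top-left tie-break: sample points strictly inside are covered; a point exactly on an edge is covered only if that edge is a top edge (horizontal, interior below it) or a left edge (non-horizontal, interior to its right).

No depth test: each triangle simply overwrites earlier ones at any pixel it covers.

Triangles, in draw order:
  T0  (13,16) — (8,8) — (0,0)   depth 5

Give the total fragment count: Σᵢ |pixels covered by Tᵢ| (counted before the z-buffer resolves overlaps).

T0:
  2·area = 24  (B↔C swapped to make it positive)
  edge (13, 16)→(0, 0): d=(-13,-16) top-left  bias=+0
  edge (0, 0)→(8, 8): d=(8,8) right/bottom  bias=-1
  edge (8, 8)→(13, 16): d=(5,8) right/bottom  bias=-1
    (0,0)@(1, 1): e=[3,0,21] → ·  [on edge]
    (1,1)@(3, 3): e=[9,0,15] → ·  [on edge]
    (2,2)@(5, 5): e=[15,0,9] → ·  [on edge]
    (3,3)@(7, 7): e=[21,0,3] → ·  [on edge]
    (4,4)@(9, 9): e=[27,0,-3] → ·  [on edge]
    (4,5)@(9, 11): e=[1,16,7] → #
    (5,5)@(11, 11): e=[33,0,-9] → ·  [on edge]
    (4,6)@(9, 13): e=[-25,32,17] → ·
    (5,6)@(11, 13): e=[7,16,1] → #
    (6,6)@(13, 13): e=[39,0,-15] → ·  [on edge]
    (5,7)@(11, 15): e=[-19,32,11] → ·
    (7,7)@(15, 15): e=[45,0,-21] → ·  [on edge]
    (8,8)@(17, 17): e=[51,0,-27] → ·  [on edge]
    (9,9)@(19, 19): e=[57,0,-33] → ·  [on edge]
  covered (2 px):
    · · · · · · · · · ·
    · · · · · · · · · ·
    · · · · · · · · · ·
    · · · · · · · · · ·
    · · · · · · · · · ·
    · · · · # · · · · ·
    · · · · · # · · · ·
    · · · · · · · · · ·
    · · · · · · · · · ·
    · · · · · · · · · ·

Result: 2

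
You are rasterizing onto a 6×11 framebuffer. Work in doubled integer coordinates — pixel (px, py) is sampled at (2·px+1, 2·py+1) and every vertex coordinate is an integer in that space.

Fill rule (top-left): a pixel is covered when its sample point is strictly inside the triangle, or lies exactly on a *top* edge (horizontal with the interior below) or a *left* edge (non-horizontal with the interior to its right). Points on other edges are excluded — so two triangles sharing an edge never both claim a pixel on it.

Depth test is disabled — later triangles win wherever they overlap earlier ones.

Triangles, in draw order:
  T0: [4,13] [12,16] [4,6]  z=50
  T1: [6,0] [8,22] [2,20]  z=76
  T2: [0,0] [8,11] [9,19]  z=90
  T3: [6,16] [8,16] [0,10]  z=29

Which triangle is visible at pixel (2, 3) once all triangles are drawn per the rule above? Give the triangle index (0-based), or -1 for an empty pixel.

T0:
  2·area = 56  (B↔C swapped to make it positive)
  edge (4, 13)→(4, 6): d=(0,-7) top-left  bias=+0
  edge (4, 6)→(12, 16): d=(8,10) right/bottom  bias=-1
  edge (12, 16)→(4, 13): d=(-8,-3) top-left  bias=+0
    (2,4)@(5, 9): e=[7,14,35] → █
    (3,4)@(7, 9): e=[21,-6,41] → ·
    (2,5)@(5, 11): e=[7,30,19] → █
    (3,5)@(7, 11): e=[21,10,25] → █
    (4,5)@(9, 11): e=[35,-10,31] → ·
    (2,6)@(5, 13): e=[7,46,3] → █
    (4,6)@(9, 13): e=[35,6,15] → █
    (5,6)@(11, 13): e=[49,-14,21] → ·
    (2,7)@(5, 15): e=[7,62,-13] → ·
    (3,7)@(7, 15): e=[21,42,-7] → ·
    (4,7)@(9, 15): e=[35,22,-1] → ·
    (5,7)@(11, 15): e=[49,2,5] → █
  covered (7 px):
    · · · · · ·
    · · · · · ·
    · · · · · ·
    · · · · · ·
    · · █ · · ·
    · · █ █ · ·
    · · █ █ █ ·
    · · · · · █
    · · · · · ·
    · · · · · ·
    · · · · · ·
T1:
  2·area = 128
  edge (6, 0)→(8, 22): d=(2,22) right/bottom  bias=-1
  edge (8, 22)→(2, 20): d=(-6,-2) top-left  bias=+0
  edge (2, 20)→(6, 0): d=(4,-20) top-left  bias=+0
    (2,2)@(5, 5): e=[32,96,0] → █  [on edge]
    (3,2)@(7, 5): e=[-12,100,40] → ·
    (2,3)@(5, 7): e=[36,84,8] → █
    (3,3)@(7, 7): e=[-8,88,48] → ·
    (2,4)@(5, 9): e=[40,72,16] → █
    (3,4)@(7, 9): e=[-4,76,56] → ·
    (2,5)@(5, 11): e=[44,60,24] → █
    (3,5)@(7, 11): e=[0,64,64] → ·  [on edge]
    (2,6)@(5, 13): e=[48,48,32] → █
    (3,6)@(7, 13): e=[4,52,72] → █
    (4,6)@(9, 13): e=[-40,56,112] → ·
    (1,7)@(3, 15): e=[96,32,0] → █  [on edge]
    (2,10)@(5, 21): e=[64,0,64] → █  [on edge]
  covered (17 px):
    · · · · · ·
    · · · · · ·
    · · █ · · ·
    · · █ · · ·
    · · █ · · ·
    · · █ · · ·
    · · █ █ · ·
    · █ █ █ · ·
    · █ █ █ · ·
    · █ █ █ · ·
    · · █ █ · ·
T2:
  2·area = 53
  edge (0, 0)→(8, 11): d=(8,11) right/bottom  bias=-1
  edge (8, 11)→(9, 19): d=(1,8) right/bottom  bias=-1
  edge (9, 19)→(0, 0): d=(-9,-19) top-left  bias=+0
    (3,1)@(7, 3): e=[-53,0,106] → ·  [on edge]
    (1,2)@(3, 5): e=[7,34,12] → █
    (2,2)@(5, 5): e=[-15,18,50] → ·
    (1,3)@(3, 7): e=[23,36,-6] → ·
    (2,3)@(5, 7): e=[1,20,32] → █
    (3,3)@(7, 7): e=[-21,4,70] → ·
    (2,4)@(5, 9): e=[17,22,14] → █
    (3,4)@(7, 9): e=[-5,6,52] → ·
    (2,5)@(5, 11): e=[33,24,-4] → ·
    (3,5)@(7, 11): e=[11,8,34] → █
    (4,5)@(9, 11): e=[-11,-8,72] → ·
    (3,6)@(7, 13): e=[27,10,16] → █
    (4,9)@(9, 19): e=[53,0,0] → ·  [on edge]
  covered (5 px):
    · · · · · ·
    · · · · · ·
    · █ · · · ·
    · · █ · · ·
    · · █ · · ·
    · · · █ · ·
    · · · █ · ·
    · · · · · ·
    · · · · · ·
    · · · · · ·
    · · · · · ·
T3:
  2·area = 12  (B↔C swapped to make it positive)
  edge (6, 16)→(0, 10): d=(-6,-6) top-left  bias=+0
  edge (0, 10)→(8, 16): d=(8,6) right/bottom  bias=-1
  edge (8, 16)→(6, 16): d=(-2,0) right/bottom  bias=-1
    (0,5)@(1, 11): e=[0,2,10] → █  [on edge]
    (1,5)@(3, 11): e=[12,-10,10] → ·
    (0,6)@(1, 13): e=[-12,18,6] → ·
    (1,6)@(3, 13): e=[0,6,6] → █  [on edge]
    (2,6)@(5, 13): e=[12,-6,6] → ·
    (1,7)@(3, 15): e=[-12,22,2] → ·
    (2,7)@(5, 15): e=[0,10,2] → █  [on edge]
    (3,7)@(7, 15): e=[12,-2,2] → ·
    (2,8)@(5, 17): e=[-12,26,-2] → ·
    (3,8)@(7, 17): e=[0,14,-2] → ·  [on edge]
    (4,9)@(9, 19): e=[0,18,-6] → ·  [on edge]
    (5,10)@(11, 21): e=[0,22,-10] → ·  [on edge]
  covered (3 px):
    · · · · · ·
    · · · · · ·
    · · · · · ·
    · · · · · ·
    · · · · · ·
    █ · · · · ·
    · █ · · · ·
    · · █ · · ·
    · · · · · ·
    · · · · · ·
    · · · · · ·

Z-buffer (winner per pixel, '.' = empty):
  . . . . . .
  . . . . . .
  . 2 1 . . .
  . . 2 . . .
  . . 2 . . .
  3 . 1 2 . .
  . 3 1 2 0 .
  . 1 3 1 . 0
  . 1 1 1 . .
  . 1 1 1 . .
  . . 1 1 . .

Answer: 2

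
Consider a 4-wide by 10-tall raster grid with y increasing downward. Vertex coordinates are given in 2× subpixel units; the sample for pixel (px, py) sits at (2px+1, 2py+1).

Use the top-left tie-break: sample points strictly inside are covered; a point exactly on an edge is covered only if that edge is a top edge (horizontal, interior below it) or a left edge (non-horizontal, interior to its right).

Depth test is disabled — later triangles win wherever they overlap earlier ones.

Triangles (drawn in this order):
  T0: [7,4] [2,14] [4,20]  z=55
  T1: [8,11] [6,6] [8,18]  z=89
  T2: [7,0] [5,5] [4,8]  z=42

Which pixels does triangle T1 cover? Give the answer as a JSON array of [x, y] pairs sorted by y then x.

T0:
  2·area = 50  (B↔C swapped to make it positive)
  edge (7, 4)→(4, 20): d=(-3,16) right/bottom  bias=-1
  edge (4, 20)→(2, 14): d=(-2,-6) top-left  bias=+0
  edge (2, 14)→(7, 4): d=(5,-10) top-left  bias=+0
    (2,4)@(5, 9): e=[17,28,5] → #
    (3,4)@(7, 9): e=[-15,40,25] → ·
    (0,5)@(1, 11): e=[75,0,-25] → ·  [on edge]
    (2,5)@(5, 11): e=[11,24,15] → #
    (3,5)@(7, 11): e=[-21,36,35] → ·
    (1,6)@(3, 13): e=[37,8,5] → #
    (3,6)@(7, 13): e=[-27,32,45] → ·
    (1,7)@(3, 15): e=[31,4,15] → #
    (2,7)@(5, 15): e=[-1,16,35] → ·
    (1,8)@(3, 17): e=[25,0,25] → #  [on edge]
    (2,8)@(5, 17): e=[-7,12,45] → ·
    (1,9)@(3, 19): e=[19,-4,35] → ·
  covered (6 px):
    · · · ·
    · · · ·
    · · · ·
    · · · ·
    · · # ·
    · · # ·
    · # # ·
    · # · ·
    · # · ·
    · · · ·
T1:
  2·area = 14  (B↔C swapped to make it positive)
  edge (8, 11)→(8, 18): d=(0,7) right/bottom  bias=-1
  edge (8, 18)→(6, 6): d=(-2,-12) top-left  bias=+0
  edge (6, 6)→(8, 11): d=(2,5) right/bottom  bias=-1
    (3,4)@(7, 9): e=[7,6,1] → #
    (3,5)@(7, 11): e=[7,2,5] → #
    (3,6)@(7, 13): e=[7,-2,9] → ·
  covered (2 px):
    · · · ·
    · · · ·
    · · · ·
    · · · ·
    · · · #
    · · · #
    · · · ·
    · · · ·
    · · · ·
    · · · ·
T2:
  2·area = 1  (B↔C swapped to make it positive)
  edge (7, 0)→(4, 8): d=(-3,8) right/bottom  bias=-1
  edge (4, 8)→(5, 5): d=(1,-3) top-left  bias=+0
  edge (5, 5)→(7, 0): d=(2,-5) top-left  bias=+0
    (2,2)@(5, 5): e=[1,0,0] → #  [on edge]
    (3,2)@(7, 5): e=[-15,6,10] → ·
    (2,3)@(5, 7): e=[-5,2,4] → ·
    (1,5)@(3, 11): e=[-1,0,2] → ·  [on edge]
    (0,7)@(1, 15): e=[3,-2,0] → ·  [on edge]
    (0,8)@(1, 17): e=[-3,0,4] → ·  [on edge]
  covered (1 px):
    · · · ·
    · · · ·
    · · # ·
    · · · ·
    · · · ·
    · · · ·
    · · · ·
    · · · ·
    · · · ·
    · · · ·

Result: [[3,4],[3,5]]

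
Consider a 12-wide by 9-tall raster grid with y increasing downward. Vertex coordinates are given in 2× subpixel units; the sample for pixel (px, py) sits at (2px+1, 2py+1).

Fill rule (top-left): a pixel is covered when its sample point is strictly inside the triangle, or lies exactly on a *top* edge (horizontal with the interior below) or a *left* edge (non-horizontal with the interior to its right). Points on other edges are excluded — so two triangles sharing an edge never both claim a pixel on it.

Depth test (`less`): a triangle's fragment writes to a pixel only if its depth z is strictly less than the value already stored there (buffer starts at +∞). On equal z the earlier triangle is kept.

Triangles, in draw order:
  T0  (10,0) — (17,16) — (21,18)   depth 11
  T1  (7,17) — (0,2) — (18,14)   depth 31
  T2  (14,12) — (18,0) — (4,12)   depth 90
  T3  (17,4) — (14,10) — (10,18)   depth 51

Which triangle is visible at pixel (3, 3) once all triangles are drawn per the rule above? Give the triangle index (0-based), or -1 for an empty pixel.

T0:
  2·area = 50  (B↔C swapped to make it positive)
  edge (10, 0)→(21, 18): d=(11,18) right/bottom  bias=-1
  edge (21, 18)→(17, 16): d=(-4,-2) top-left  bias=+0
  edge (17, 16)→(10, 0): d=(-7,-16) top-left  bias=+0
    (6,2)@(13, 5): e=[1,36,13] → X
    (7,2)@(15, 5): e=[-35,40,45] → .
    (6,3)@(13, 7): e=[23,28,-1] → .
    (1,4)@(3, 9): e=[225,0,-175] → .  [on edge]
    (7,4)@(15, 9): e=[9,24,17] → X
    (8,4)@(17, 9): e=[-27,28,49] → .
    (3,5)@(7, 11): e=[175,0,-125] → .  [on edge]
    (7,5)@(15, 11): e=[31,16,3] → X
    (8,5)@(17, 11): e=[-5,20,35] → .
    (5,6)@(11, 13): e=[125,0,-75] → .  [on edge]
    (7,6)@(15, 13): e=[53,8,-11] → .
    (8,6)@(17, 13): e=[17,12,21] → X
    (7,7)@(15, 15): e=[75,0,-25] → .  [on edge]
    (9,8)@(19, 17): e=[25,0,25] → X  [on edge]
  covered (7 px):
    . . . . . . . . . . . .
    . . . . . . . . . . . .
    . . . . . . X . . . . .
    . . . . . . . . . . . .
    . . . . . . . X . . . .
    . . . . . . . X . . . .
    . . . . . . . . X . . .
    . . . . . . . . X X . .
    . . . . . . . . . X . .
T1:
  2·area = 186
  edge (7, 17)→(0, 2): d=(-7,-15) top-left  bias=+0
  edge (0, 2)→(18, 14): d=(18,12) right/bottom  bias=-1
  edge (18, 14)→(7, 17): d=(-11,3) right/bottom  bias=-1
    (0,1)@(1, 3): e=[8,6,172] → X
    (1,1)@(3, 3): e=[38,-18,166] → .
    (0,2)@(1, 5): e=[-6,42,150] → .
    (1,2)@(3, 5): e=[24,18,144] → X
    (2,2)@(5, 5): e=[54,-6,138] → .
    (1,3)@(3, 7): e=[10,54,122] → X
    (2,3)@(5, 7): e=[40,30,116] → X
    (3,3)@(7, 7): e=[70,6,110] → X
    (4,3)@(9, 7): e=[100,-18,104] → .
    (1,4)@(3, 9): e=[-4,90,100] → .
    (2,4)@(5, 9): e=[26,66,94] → X
    (4,4)@(9, 9): e=[86,18,82] → X
    (3,8)@(7, 17): e=[0,186,0] → .  [on edge]
  covered (22 px):
    . . . . . . . . . . . .
    X . . . . . . . . . . .
    . X . . . . . . . . . .
    . X X X . . . . . . . .
    . . X X X . . . . . . .
    . . X X X X X . . . . .
    . . . X X X X X . . . .
    . . . X X X X . . . . .
    . . . . . . . . . . . .
T2:
  2·area = 120  (B↔C swapped to make it positive)
  edge (14, 12)→(4, 12): d=(-10,0) right/bottom  bias=-1
  edge (4, 12)→(18, 0): d=(14,-12) top-left  bias=+0
  edge (18, 0)→(14, 12): d=(-4,12) right/bottom  bias=-1
    (8,0)@(17, 1): e=[110,2,8] → X
    (9,0)@(19, 1): e=[110,26,-16] → .
    (7,1)@(15, 3): e=[90,6,24] → X
    (8,1)@(17, 3): e=[90,30,0] → .  [on edge]
    (6,2)@(13, 5): e=[70,10,40] → X
    (8,2)@(17, 5): e=[70,58,-8] → .
    (5,3)@(11, 7): e=[50,14,56] → X
    (8,3)@(17, 7): e=[50,86,-16] → .
    (4,4)@(9, 9): e=[30,18,72] → X
    (7,4)@(15, 9): e=[30,90,0] → .  [on edge]
    (3,5)@(7, 11): e=[10,22,88] → X
    (7,5)@(15, 11): e=[10,118,-8] → .
    (6,7)@(13, 15): e=[-30,150,0] → .  [on edge]
  covered (14 px):
    . . . . . . . . X . . .
    . . . . . . . X . . . .
    . . . . . . X X . . . .
    . . . . . X X X . . . .
    . . . . X X X . . . . .
    . . . X X X X . . . . .
    . . . . . . . . . . . .
    . . . . . . . . . . . .
    . . . . . . . . . . . .
T3:
  degenerate (2·area = 0) — covers nothing

Z-buffer (winner per pixel, '.' = empty):
  . . . . . . . . 2 . . .
  1 . . . . . . 2 . . . .
  . 1 . . . . 0 2 . . . .
  . 1 1 1 . 2 2 2 . . . .
  . . 1 1 1 2 2 0 . . . .
  . . 1 1 1 1 1 0 . . . .
  . . . 1 1 1 1 1 0 . . .
  . . . 1 1 1 1 . 0 0 . .
  . . . . . . . . . 0 . .

Final: 1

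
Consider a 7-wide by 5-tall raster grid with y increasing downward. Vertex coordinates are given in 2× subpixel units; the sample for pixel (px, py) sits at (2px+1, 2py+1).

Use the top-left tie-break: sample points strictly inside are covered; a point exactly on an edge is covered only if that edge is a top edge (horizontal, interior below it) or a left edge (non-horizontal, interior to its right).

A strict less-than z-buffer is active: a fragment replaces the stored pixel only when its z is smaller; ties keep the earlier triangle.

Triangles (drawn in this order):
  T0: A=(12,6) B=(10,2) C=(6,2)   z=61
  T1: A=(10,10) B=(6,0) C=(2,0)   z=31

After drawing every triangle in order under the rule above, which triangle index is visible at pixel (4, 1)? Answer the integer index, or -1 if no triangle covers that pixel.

T0:
  2·area = 16  (B↔C swapped to make it positive)
  edge (12, 6)→(6, 2): d=(-6,-4) top-left  bias=+0
  edge (6, 2)→(10, 2): d=(4,0) top-left  bias=+0
  edge (10, 2)→(12, 6): d=(2,4) right/bottom  bias=-1
    (4,1)@(9, 3): e=[6,4,6] → █
    (5,1)@(11, 3): e=[14,4,-2] → ·
    (4,2)@(9, 5): e=[-6,12,10] → ·
    (5,2)@(11, 5): e=[2,12,2] → █
    (6,2)@(13, 5): e=[10,12,-6] → ·
    (5,3)@(11, 7): e=[-10,20,6] → ·
  covered (2 px):
    · · · · · · ·
    · · · · █ · ·
    · · · · · █ ·
    · · · · · · ·
    · · · · · · ·
T1:
  2·area = 40  (B↔C swapped to make it positive)
  edge (10, 10)→(2, 0): d=(-8,-10) top-left  bias=+0
  edge (2, 0)→(6, 0): d=(4,0) top-left  bias=+0
  edge (6, 0)→(10, 10): d=(4,10) right/bottom  bias=-1
    (1,0)@(3, 1): e=[2,4,34] → █
    (2,0)@(5, 1): e=[22,4,14] → █
    (3,0)@(7, 1): e=[42,4,-6] → ·
    (1,1)@(3, 3): e=[-14,12,42] → ·
    (2,1)@(5, 3): e=[6,12,22] → █
    (3,1)@(7, 3): e=[26,12,2] → █
    (4,1)@(9, 3): e=[46,12,-18] → ·
    (2,2)@(5, 5): e=[-10,20,30] → ·
    (3,2)@(7, 5): e=[10,20,10] → █
    (4,2)@(9, 5): e=[30,20,-10] → ·
    (3,3)@(7, 7): e=[-6,28,18] → ·
  covered (5 px):
    · █ █ · · · ·
    · · █ █ · · ·
    · · · █ · · ·
    · · · · · · ·
    · · · · · · ·

Z-buffer (winner per pixel, '.' = empty):
  . 1 1 . . . .
  . . 1 1 0 . .
  . . . 1 . 0 .
  . . . . . . .
  . . . . . . .

Result: 0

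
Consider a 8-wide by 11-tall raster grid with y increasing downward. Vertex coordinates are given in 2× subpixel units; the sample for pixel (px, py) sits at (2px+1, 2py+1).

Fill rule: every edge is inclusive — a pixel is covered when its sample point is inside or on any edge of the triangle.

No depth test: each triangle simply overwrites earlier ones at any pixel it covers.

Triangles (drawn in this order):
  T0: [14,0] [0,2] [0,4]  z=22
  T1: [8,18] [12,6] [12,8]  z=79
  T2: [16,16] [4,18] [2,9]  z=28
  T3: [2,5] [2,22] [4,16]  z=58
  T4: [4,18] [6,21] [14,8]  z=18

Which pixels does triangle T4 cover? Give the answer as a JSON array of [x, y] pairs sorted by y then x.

T0:
  2·area = 28  (B↔C swapped to make it positive)
  edge (14, 0)→(0, 4): d=(-14,4) inclusive
  edge (0, 4)→(0, 2): d=(0,-2) inclusive
  edge (0, 2)→(14, 0): d=(14,-2) inclusive
    (3,0)@(7, 1): e=[14,14,0] → X  [on edge]
    (4,0)@(9, 1): e=[6,18,4] → X
    (5,0)@(11, 1): e=[-2,22,8] → .
    (0,1)@(1, 3): e=[10,2,16] → X
    (1,1)@(3, 3): e=[2,6,20] → X
    (2,1)@(5, 3): e=[-6,10,24] → .
    (3,1)@(7, 3): e=[-14,14,28] → .
    (4,1)@(9, 3): e=[-22,18,32] → .
    (0,2)@(1, 5): e=[-18,2,44] → .
    (1,2)@(3, 5): e=[-26,6,48] → .
  covered (4 px):
    . . . X X . . .
    X X . . . . . .
    . . . . . . . .
    . . . . . . . .
    . . . . . . . .
    . . . . . . . .
    . . . . . . . .
    . . . . . . . .
    . . . . . . . .
    . . . . . . . .
    . . . . . . . .
T1:
  2·area = 8
  edge (8, 18)→(12, 6): d=(4,-12) inclusive
  edge (12, 6)→(12, 8): d=(0,2) inclusive
  edge (12, 8)→(8, 18): d=(-4,10) inclusive
    (6,1)@(13, 3): e=[0,-2,10] → .  [on edge]
    (5,4)@(11, 9): e=[0,2,6] → X  [on edge]
    (6,4)@(13, 9): e=[24,-2,-14] → .
    (5,5)@(11, 11): e=[8,2,-2] → .
    (4,7)@(9, 15): e=[0,6,2] → X  [on edge]
    (5,7)@(11, 15): e=[24,2,-18] → .
    (4,8)@(9, 17): e=[8,6,-6] → .
    (3,10)@(7, 21): e=[0,10,-2] → .  [on edge]
  covered (2 px):
    . . . . . . . .
    . . . . . . . .
    . . . . . . . .
    . . . . . . . .
    . . . . . X . .
    . . . . . . . .
    . . . . . . . .
    . . . . X . . .
    . . . . . . . .
    . . . . . . . .
    . . . . . . . .
T2:
  2·area = 112
  edge (16, 16)→(4, 18): d=(-12,2) inclusive
  edge (4, 18)→(2, 9): d=(-2,-9) inclusive
  edge (2, 9)→(16, 16): d=(14,7) inclusive
    (1,5)@(3, 11): e=[86,5,21] → X
    (2,5)@(5, 11): e=[82,23,7] → X
    (3,5)@(7, 11): e=[78,41,-7] → .
    (1,6)@(3, 13): e=[62,1,49] → X
    (3,6)@(7, 13): e=[54,37,21] → X
    (4,6)@(9, 13): e=[50,55,7] → X
    (5,6)@(11, 13): e=[46,73,-7] → .
    (1,7)@(3, 15): e=[38,-3,77] → .
    (2,7)@(5, 15): e=[34,15,63] → X
    (5,7)@(11, 15): e=[22,69,21] → X
    (6,7)@(13, 15): e=[18,87,7] → X
    (7,7)@(15, 15): e=[14,105,-7] → .
  covered (14 px):
    . . . . . . . .
    . . . . . . . .
    . . . . . . . .
    . . . . . . . .
    . . . . . . . .
    . X X . . . . .
    . X X X X . . .
    . . X X X X X .
    . . X X X . . .
    . . . . . . . .
    . . . . . . . .
T3:
  2·area = 34  (B↔C swapped to make it positive)
  edge (2, 5)→(4, 16): d=(2,11) inclusive
  edge (4, 16)→(2, 22): d=(-2,6) inclusive
  edge (2, 22)→(2, 5): d=(0,-17) inclusive
    (4,0)@(9, 1): e=[-85,0,119] → .  [on edge]
    (3,3)@(7, 7): e=[-51,0,85] → .  [on edge]
    (1,5)@(3, 11): e=[1,16,17] → X
    (2,5)@(5, 11): e=[-21,4,51] → .
    (1,6)@(3, 13): e=[5,12,17] → X
    (2,6)@(5, 13): e=[-17,0,51] → .  [on edge]
    (1,7)@(3, 15): e=[9,8,17] → X
    (2,7)@(5, 15): e=[-13,-4,51] → .
    (1,8)@(3, 17): e=[13,4,17] → X
    (2,8)@(5, 17): e=[-9,-8,51] → .
    (1,9)@(3, 19): e=[17,0,17] → X  [on edge]
    (2,9)@(5, 19): e=[-5,-12,51] → .
  covered (5 px):
    . . . . . . . .
    . . . . . . . .
    . . . . . . . .
    . . . . . . . .
    . . . . . . . .
    . X . . . . . .
    . X . . . . . .
    . X . . . . . .
    . X . . . . . .
    . X . . . . . .
    . . . . . . . .
T4:
  2·area = 50  (B↔C swapped to make it positive)
  edge (4, 18)→(14, 8): d=(10,-10) inclusive
  edge (14, 8)→(6, 21): d=(-8,13) inclusive
  edge (6, 21)→(4, 18): d=(-2,-3) inclusive
    (7,3)@(15, 7): e=[0,-5,55] → .  [on edge]
    (6,4)@(13, 9): e=[0,5,45] → X  [on edge]
    (7,4)@(15, 9): e=[20,-21,51] → .
    (5,5)@(11, 11): e=[0,15,35] → X  [on edge]
    (6,5)@(13, 11): e=[20,-11,41] → .
    (4,6)@(9, 13): e=[0,25,25] → X  [on edge]
    (5,6)@(11, 13): e=[20,-1,31] → .
    (3,7)@(7, 15): e=[0,35,15] → X  [on edge]
    (5,7)@(11, 15): e=[40,-17,27] → .
    (2,8)@(5, 17): e=[0,45,5] → X  [on edge]
    (4,8)@(9, 17): e=[40,-7,17] → .
    (1,9)@(3, 19): e=[0,55,-5] → .  [on edge]
    (0,10)@(1, 21): e=[0,65,-15] → .  [on edge]
  covered (9 px):
    . . . . . . . .
    . . . . . . . .
    . . . . . . . .
    . . . . . . . .
    . . . . . . X .
    . . . . . X . .
    . . . . X . . .
    . . . X X . . .
    . . X X . . . .
    . . X X . . . .
    . . . . . . . .

Answer: [[6,4],[5,5],[4,6],[3,7],[4,7],[2,8],[3,8],[2,9],[3,9]]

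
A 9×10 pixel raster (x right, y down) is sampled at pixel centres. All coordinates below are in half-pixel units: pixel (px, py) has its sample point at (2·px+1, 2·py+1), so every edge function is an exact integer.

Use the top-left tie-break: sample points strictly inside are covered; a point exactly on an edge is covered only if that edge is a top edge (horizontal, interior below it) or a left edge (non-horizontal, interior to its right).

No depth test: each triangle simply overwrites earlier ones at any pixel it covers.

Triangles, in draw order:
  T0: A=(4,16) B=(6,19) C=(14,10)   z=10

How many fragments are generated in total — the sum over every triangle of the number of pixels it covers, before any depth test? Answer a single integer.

T0:
  2·area = 42  (B↔C swapped to make it positive)
  edge (4, 16)→(14, 10): d=(10,-6) top-left  bias=+0
  edge (14, 10)→(6, 19): d=(-8,9) right/bottom  bias=-1
  edge (6, 19)→(4, 16): d=(-2,-3) top-left  bias=+0
    (6,5)@(13, 11): e=[4,1,37] → X
    (7,5)@(15, 11): e=[16,-17,43] → .
    (4,6)@(9, 13): e=[0,21,21] → X  [on edge]
    (5,6)@(11, 13): e=[12,3,27] → X
    (6,6)@(13, 13): e=[24,-15,33] → .
    (3,7)@(7, 15): e=[8,23,11] → X
    (5,7)@(11, 15): e=[32,-13,23] → .
    (2,8)@(5, 17): e=[16,25,1] → X
    (4,8)@(9, 17): e=[40,-11,13] → .
    (2,9)@(5, 19): e=[36,9,-3] → .
    (3,9)@(7, 19): e=[48,-9,3] → .
  covered (7 px):
    . . . . . . . . .
    . . . . . . . . .
    . . . . . . . . .
    . . . . . . . . .
    . . . . . . . . .
    . . . . . . X . .
    . . . . X X . . .
    . . . X X . . . .
    . . X X . . . . .
    . . . . . . . . .

Final: 7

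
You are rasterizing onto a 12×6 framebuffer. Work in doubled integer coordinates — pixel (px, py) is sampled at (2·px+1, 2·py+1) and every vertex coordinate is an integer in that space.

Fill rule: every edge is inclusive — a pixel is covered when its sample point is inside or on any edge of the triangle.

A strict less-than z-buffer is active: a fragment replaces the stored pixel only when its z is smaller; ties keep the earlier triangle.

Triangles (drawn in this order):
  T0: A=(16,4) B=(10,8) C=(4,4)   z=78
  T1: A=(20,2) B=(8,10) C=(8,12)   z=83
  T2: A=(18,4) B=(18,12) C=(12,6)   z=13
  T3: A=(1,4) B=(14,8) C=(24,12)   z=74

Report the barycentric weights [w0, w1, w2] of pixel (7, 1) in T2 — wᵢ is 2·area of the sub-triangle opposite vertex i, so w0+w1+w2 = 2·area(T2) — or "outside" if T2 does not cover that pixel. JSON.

T0:
  2·area = 48
  edge (16, 4)→(10, 8): d=(-6,4) inclusive
  edge (10, 8)→(4, 4): d=(-6,-4) inclusive
  edge (4, 4)→(16, 4): d=(12,0) inclusive
    (3,2)@(7, 5): e=[30,6,12] → X
    (4,2)@(9, 5): e=[22,14,12] → X
    (5,2)@(11, 5): e=[14,22,12] → X
    (6,2)@(13, 5): e=[6,30,12] → X
    (7,2)@(15, 5): e=[-2,38,12] → .
    (3,3)@(7, 7): e=[18,-6,36] → .
    (4,3)@(9, 7): e=[10,2,36] → X
    (6,3)@(13, 7): e=[-6,18,36] → .
    (4,4)@(9, 9): e=[-2,-10,60] → .
    (5,4)@(11, 9): e=[-10,-2,60] → .
  covered (6 px):
    . . . . . . . . . . . .
    . . . . . . . . . . . .
    . . . X X X X . . . . .
    . . . . X X . . . . . .
    . . . . . . . . . . . .
    . . . . . . . . . . . .
T1:
  2·area = 24  (B↔C swapped to make it positive)
  edge (20, 2)→(8, 12): d=(-12,10) inclusive
  edge (8, 12)→(8, 10): d=(0,-2) inclusive
  edge (8, 10)→(20, 2): d=(12,-8) inclusive
    (6,3)@(13, 7): e=[10,10,4] → X
    (7,3)@(15, 7): e=[-10,14,20] → .
    (5,4)@(11, 9): e=[6,6,12] → X
    (6,4)@(13, 9): e=[-14,10,28] → .
    (4,5)@(9, 11): e=[2,2,20] → X
    (5,5)@(11, 11): e=[-18,6,36] → .
  covered (3 px):
    . . . . . . . . . . . .
    . . . . . . . . . . . .
    . . . . . . . . . . . .
    . . . . . . X . . . . .
    . . . . . X . . . . . .
    . . . . X . . . . . . .
T2:
  2·area = 48
  edge (18, 4)→(18, 12): d=(0,8) inclusive
  edge (18, 12)→(12, 6): d=(-6,-6) inclusive
  edge (12, 6)→(18, 4): d=(6,-2) inclusive
    (3,0)@(7, 1): e=[88,0,-40] → .  [on edge]
    (4,1)@(9, 3): e=[72,0,-24] → .  [on edge]
    (10,1)@(21, 3): e=[-24,72,0] → .  [on edge]
    (5,2)@(11, 5): e=[56,0,-8] → .  [on edge]
    (7,2)@(15, 5): e=[24,24,0] → X  [on edge]
    (8,2)@(17, 5): e=[8,36,4] → X
    (9,2)@(19, 5): e=[-8,48,8] → .
    (4,3)@(9, 7): e=[72,-24,0] → .  [on edge]
    (6,3)@(13, 7): e=[40,0,8] → X  [on edge]
    (9,3)@(19, 7): e=[-8,36,20] → .
    (1,4)@(3, 9): e=[120,-72,0] → .  [on edge]
    (6,4)@(13, 9): e=[40,-12,20] → .
    (7,4)@(15, 9): e=[24,0,24] → X  [on edge]
    (8,5)@(17, 11): e=[8,0,40] → X  [on edge]
  covered (8 px):
    . . . . . . . . . . . .
    . . . . . . . . . . . .
    . . . . . . . X X . . .
    . . . . . . X X X . . .
    . . . . . . . X X . . .
    . . . . . . . . X . . .
T3:
  2·area = 12
  edge (1, 4)→(14, 8): d=(13,4) inclusive
  edge (14, 8)→(24, 12): d=(10,4) inclusive
  edge (24, 12)→(1, 4): d=(-23,-8) inclusive
  covered (0 px):
    . . . . . . . . . . . .
    . . . . . . . . . . . .
    . . . . . . . . . . . .
    . . . . . . . . . . . .
    . . . . . . . . . . . .
    . . . . . . . . . . . .

Answer: "outside"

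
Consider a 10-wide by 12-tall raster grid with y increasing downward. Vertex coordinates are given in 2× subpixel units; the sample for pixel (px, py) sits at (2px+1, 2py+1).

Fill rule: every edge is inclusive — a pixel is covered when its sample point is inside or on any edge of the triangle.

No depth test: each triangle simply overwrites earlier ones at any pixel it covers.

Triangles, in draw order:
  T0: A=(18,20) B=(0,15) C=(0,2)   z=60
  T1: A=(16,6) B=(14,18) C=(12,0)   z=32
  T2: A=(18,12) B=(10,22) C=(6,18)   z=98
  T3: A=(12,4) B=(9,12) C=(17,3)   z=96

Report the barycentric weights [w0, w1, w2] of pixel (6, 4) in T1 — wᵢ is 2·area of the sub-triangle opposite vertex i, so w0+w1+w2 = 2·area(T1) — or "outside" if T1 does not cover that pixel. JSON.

T0:
  2·area = 234
  edge (18, 20)→(0, 15): d=(-18,-5) inclusive
  edge (0, 15)→(0, 2): d=(0,-13) inclusive
  edge (0, 2)→(18, 20): d=(18,18) inclusive
    (0,1)@(1, 3): e=[221,13,0] → █  [on edge]
    (1,1)@(3, 3): e=[231,39,-36] → ·
    (0,2)@(1, 5): e=[185,13,36] → █
    (1,2)@(3, 5): e=[195,39,0] → █  [on edge]
    (2,2)@(5, 5): e=[205,65,-36] → ·
    (0,3)@(1, 7): e=[149,13,72] → █
    (2,3)@(5, 7): e=[169,65,0] → █  [on edge]
    (3,3)@(7, 7): e=[179,91,-36] → ·
    (0,4)@(1, 9): e=[113,13,108] → █
    (3,4)@(7, 9): e=[143,91,0] → █  [on edge]
    (4,4)@(9, 9): e=[153,117,-36] → ·
    (0,5)@(1, 11): e=[77,13,144] → █
    (4,5)@(9, 11): e=[117,117,0] → █  [on edge]
    (5,6)@(11, 13): e=[91,143,0] → █  [on edge]
    (6,7)@(13, 15): e=[65,169,0] → █  [on edge]
    (7,8)@(15, 17): e=[39,195,0] → █  [on edge]
    (8,9)@(17, 19): e=[13,221,0] → █  [on edge]
    (9,10)@(19, 21): e=[-13,247,0] → ·  [on edge]
  covered (34 px):
    · · · · · · · · · ·
    █ · · · · · · · · ·
    █ █ · · · · · · · ·
    █ █ █ · · · · · · ·
    █ █ █ █ · · · · · ·
    █ █ █ █ █ · · · · ·
    █ █ █ █ █ █ · · · ·
    █ █ █ █ █ █ █ · · ·
    · · · · █ █ █ █ · ·
    · · · · · · · █ █ ·
    · · · · · · · · · ·
    · · · · · · · · · ·
T1:
  2·area = 60
  edge (16, 6)→(14, 18): d=(-2,12) inclusive
  edge (14, 18)→(12, 0): d=(-2,-18) inclusive
  edge (12, 0)→(16, 6): d=(4,6) inclusive
    (6,1)@(13, 3): e=[42,12,6] → █
    (7,1)@(15, 3): e=[18,48,-6] → ·
    (6,2)@(13, 5): e=[38,8,14] → █
    (7,2)@(15, 5): e=[14,44,2] → █
    (8,2)@(17, 5): e=[-10,80,-10] → ·
    (6,3)@(13, 7): e=[34,4,22] → █
    (8,3)@(17, 7): e=[-14,76,-2] → ·
    (6,4)@(13, 9): e=[30,0,30] → █  [on edge]
    (8,4)@(17, 9): e=[-18,72,6] → ·
    (6,5)@(13, 11): e=[26,-4,38] → ·
    (7,5)@(15, 11): e=[2,32,26] → █
    (8,5)@(17, 11): e=[-22,68,14] → ·
  covered (8 px):
    · · · · · · · · · ·
    · · · · · · █ · · ·
    · · · · · · █ █ · ·
    · · · · · · █ █ · ·
    · · · · · · █ █ · ·
    · · · · · · · █ · ·
    · · · · · · · · · ·
    · · · · · · · · · ·
    · · · · · · · · · ·
    · · · · · · · · · ·
    · · · · · · · · · ·
    · · · · · · · · · ·
T2:
  2·area = 72
  edge (18, 12)→(10, 22): d=(-8,10) inclusive
  edge (10, 22)→(6, 18): d=(-4,-4) inclusive
  edge (6, 18)→(18, 12): d=(12,-6) inclusive
    (0,6)@(1, 13): e=[162,0,-90] → ·  [on edge]
    (8,6)@(17, 13): e=[2,64,6] → █
    (9,6)@(19, 13): e=[-18,72,18] → ·
    (1,7)@(3, 15): e=[126,0,-54] → ·  [on edge]
    (6,7)@(13, 15): e=[26,40,6] → █
    (7,7)@(15, 15): e=[6,48,18] → █
    (8,7)@(17, 15): e=[-14,56,30] → ·
    (2,8)@(5, 17): e=[90,0,-18] → ·  [on edge]
    (4,8)@(9, 17): e=[50,16,6] → █
    (5,8)@(11, 17): e=[30,24,18] → █
    (7,8)@(15, 17): e=[-10,40,42] → ·
    (3,9)@(7, 19): e=[54,0,18] → █  [on edge]
    (4,10)@(9, 21): e=[18,0,54] → █  [on edge]
    (5,11)@(11, 23): e=[-18,0,90] → ·  [on edge]
  covered (10 px):
    · · · · · · · · · ·
    · · · · · · · · · ·
    · · · · · · · · · ·
    · · · · · · · · · ·
    · · · · · · · · · ·
    · · · · · · · · · ·
    · · · · · · · · █ ·
    · · · · · · █ █ · ·
    · · · · █ █ █ · · ·
    · · · █ █ █ · · · ·
    · · · · █ · · · · ·
    · · · · · · · · · ·
T3:
  2·area = 37  (B↔C swapped to make it positive)
  edge (12, 4)→(17, 3): d=(5,-1) inclusive
  edge (17, 3)→(9, 12): d=(-8,9) inclusive
  edge (9, 12)→(12, 4): d=(3,-8) inclusive
    (8,1)@(17, 3): e=[0,0,37] → █  [on edge]
    (9,1)@(19, 3): e=[2,-18,53] → ·
    (3,2)@(7, 5): e=[0,74,-37] → ·  [on edge]
    (6,2)@(13, 5): e=[6,20,11] → █
    (7,2)@(15, 5): e=[8,2,27] → █
    (8,2)@(17, 5): e=[10,-16,43] → ·
    (5,3)@(11, 7): e=[14,22,1] → █
    (7,3)@(15, 7): e=[18,-14,33] → ·
    (5,4)@(11, 9): e=[24,6,7] → █
    (6,4)@(13, 9): e=[26,-12,23] → ·
    (5,5)@(11, 11): e=[34,-10,13] → ·
    (0,10)@(1, 21): e=[74,0,-37] → ·  [on edge]
  covered (6 px):
    · · · · · · · · · ·
    · · · · · · · · █ ·
    · · · · · · █ █ · ·
    · · · · · █ █ · · ·
    · · · · · █ · · · ·
    · · · · · · · · · ·
    · · · · · · · · · ·
    · · · · · · · · · ·
    · · · · · · · · · ·
    · · · · · · · · · ·
    · · · · · · · · · ·
    · · · · · · · · · ·

Answer: [0,30,30]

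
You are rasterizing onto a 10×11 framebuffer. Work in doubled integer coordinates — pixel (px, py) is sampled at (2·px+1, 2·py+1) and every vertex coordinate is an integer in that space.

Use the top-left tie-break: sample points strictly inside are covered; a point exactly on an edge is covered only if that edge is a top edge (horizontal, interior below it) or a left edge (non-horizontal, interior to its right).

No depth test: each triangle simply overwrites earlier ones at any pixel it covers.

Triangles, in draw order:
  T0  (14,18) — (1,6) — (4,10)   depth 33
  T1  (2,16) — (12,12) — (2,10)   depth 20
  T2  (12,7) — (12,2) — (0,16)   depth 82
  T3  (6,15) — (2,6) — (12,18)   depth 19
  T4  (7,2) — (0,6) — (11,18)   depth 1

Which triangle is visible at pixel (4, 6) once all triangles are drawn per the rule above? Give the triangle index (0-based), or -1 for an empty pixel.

T0:
  2·area = 16  (B↔C swapped to make it positive)
  edge (14, 18)→(4, 10): d=(-10,-8) top-left  bias=+0
  edge (4, 10)→(1, 6): d=(-3,-4) top-left  bias=+0
  edge (1, 6)→(14, 18): d=(13,12) right/bottom  bias=-1
  covered (0 px):
    · · · · · · · · · ·
    · · · · · · · · · ·
    · · · · · · · · · ·
    · · · · · · · · · ·
    · · · · · · · · · ·
    · · · · · · · · · ·
    · · · · · · · · · ·
    · · · · · · · · · ·
    · · · · · · · · · ·
    · · · · · · · · · ·
    · · · · · · · · · ·
T1:
  2·area = 60  (B↔C swapped to make it positive)
  edge (2, 16)→(2, 10): d=(0,-6) top-left  bias=+0
  edge (2, 10)→(12, 12): d=(10,2) right/bottom  bias=-1
  edge (12, 12)→(2, 16): d=(-10,4) right/bottom  bias=-1
    (1,5)@(3, 11): e=[6,8,46] → #
    (2,5)@(5, 11): e=[18,4,38] → #
    (3,5)@(7, 11): e=[30,0,30] → ·  [on edge]
    (1,6)@(3, 13): e=[6,28,26] → #
    (3,6)@(7, 13): e=[30,20,10] → #
    (4,6)@(9, 13): e=[42,16,2] → #
    (5,6)@(11, 13): e=[54,12,-6] → ·
    (8,6)@(17, 13): e=[90,0,-30] → ·  [on edge]
    (1,7)@(3, 15): e=[6,48,6] → #
    (2,7)@(5, 15): e=[18,44,-2] → ·
    (3,7)@(7, 15): e=[30,40,-10] → ·
    (4,7)@(9, 15): e=[42,36,-18] → ·
  covered (7 px):
    · · · · · · · · · ·
    · · · · · · · · · ·
    · · · · · · · · · ·
    · · · · · · · · · ·
    · · · · · · · · · ·
    · # # · · · · · · ·
    · # # # # · · · · ·
    · # · · · · · · · ·
    · · · · · · · · · ·
    · · · · · · · · · ·
    · · · · · · · · · ·
T2:
  2·area = 60  (B↔C swapped to make it positive)
  edge (12, 7)→(0, 16): d=(-12,9) right/bottom  bias=-1
  edge (0, 16)→(12, 2): d=(12,-14) top-left  bias=+0
  edge (12, 2)→(12, 7): d=(0,5) right/bottom  bias=-1
    (5,2)@(11, 5): e=[33,22,5] → #
    (6,2)@(13, 5): e=[15,50,-5] → ·
    (4,3)@(9, 7): e=[27,18,15] → #
    (6,3)@(13, 7): e=[-9,74,-5] → ·
    (3,4)@(7, 9): e=[21,14,25] → #
    (5,4)@(11, 9): e=[-15,70,5] → ·
    (2,5)@(5, 11): e=[15,10,35] → #
    (3,5)@(7, 11): e=[-3,38,25] → ·
    (4,5)@(9, 11): e=[-21,66,15] → ·
    (1,6)@(3, 13): e=[9,6,45] → #
    (2,6)@(5, 13): e=[-9,34,35] → ·
    (0,7)@(1, 15): e=[3,2,55] → #
  covered (8 px):
    · · · · · · · · · ·
    · · · · · · · · · ·
    · · · · · # · · · ·
    · · · · # # · · · ·
    · · · # # · · · · ·
    · · # · · · · · · ·
    · # · · · · · · · ·
    # · · · · · · · · ·
    · · · · · · · · · ·
    · · · · · · · · · ·
    · · · · · · · · · ·
T3:
  2·area = 42
  edge (6, 15)→(2, 6): d=(-4,-9) top-left  bias=+0
  edge (2, 6)→(12, 18): d=(10,12) right/bottom  bias=-1
  edge (12, 18)→(6, 15): d=(-6,-3) top-left  bias=+0
    (2,5)@(5, 11): e=[7,14,21] → #
    (3,5)@(7, 11): e=[25,-10,27] → ·
    (2,6)@(5, 13): e=[-1,34,9] → ·
    (3,6)@(7, 13): e=[17,10,15] → #
    (4,6)@(9, 13): e=[35,-14,21] → ·
    (3,7)@(7, 15): e=[9,30,3] → #
    (4,7)@(9, 15): e=[27,6,9] → #
    (5,7)@(11, 15): e=[45,-18,15] → ·
    (3,8)@(7, 17): e=[1,50,-9] → ·
    (4,8)@(9, 17): e=[19,26,-3] → ·
    (5,8)@(11, 17): e=[37,2,3] → #
    (6,8)@(13, 17): e=[55,-22,9] → ·
  covered (5 px):
    · · · · · · · · · ·
    · · · · · · · · · ·
    · · · · · · · · · ·
    · · · · · · · · · ·
    · · · · · · · · · ·
    · · # · · · · · · ·
    · · · # · · · · · ·
    · · · # # · · · · ·
    · · · · · # · · · ·
    · · · · · · · · · ·
    · · · · · · · · · ·
T4:
  2·area = 128  (B↔C swapped to make it positive)
  edge (7, 2)→(11, 18): d=(4,16) right/bottom  bias=-1
  edge (11, 18)→(0, 6): d=(-11,-12) top-left  bias=+0
  edge (0, 6)→(7, 2): d=(7,-4) top-left  bias=+0
    (3,1)@(7, 3): e=[4,117,7] → #
    (4,1)@(9, 3): e=[-28,141,15] → ·
    (1,2)@(3, 5): e=[76,47,5] → #
    (2,2)@(5, 5): e=[44,71,13] → #
    (4,2)@(9, 5): e=[-20,119,29] → ·
    (0,3)@(1, 7): e=[116,1,11] → #
    (4,3)@(9, 7): e=[-12,97,43] → ·
    (0,4)@(1, 9): e=[124,-21,25] → ·
    (1,4)@(3, 9): e=[92,3,33] → #
    (4,4)@(9, 9): e=[-4,75,57] → ·
    (1,5)@(3, 11): e=[100,-19,47] → ·
    (2,5)@(5, 11): e=[68,5,55] → #
  covered (17 px):
    · · · · · · · · · ·
    · · · # · · · · · ·
    · # # # · · · · · ·
    # # # # · · · · · ·
    · # # # · · · · · ·
    · · # # # · · · · ·
    · · · # # · · · · ·
    · · · · # · · · · ·
    · · · · · · · · · ·
    · · · · · · · · · ·
    · · · · · · · · · ·

Z-buffer (winner per pixel, '.' = empty):
  . . . . . . . . . .
  . . . 4 . . . . . .
  . 4 4 4 . 2 . . . .
  4 4 4 4 2 2 . . . .
  . 4 4 4 2 . . . . .
  . 1 4 4 4 . . . . .
  . 2 1 4 4 . . . . .
  2 1 . 3 4 . . . . .
  . . . . . 3 . . . .
  . . . . . . . . . .
  . . . . . . . . . .

Final: 4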